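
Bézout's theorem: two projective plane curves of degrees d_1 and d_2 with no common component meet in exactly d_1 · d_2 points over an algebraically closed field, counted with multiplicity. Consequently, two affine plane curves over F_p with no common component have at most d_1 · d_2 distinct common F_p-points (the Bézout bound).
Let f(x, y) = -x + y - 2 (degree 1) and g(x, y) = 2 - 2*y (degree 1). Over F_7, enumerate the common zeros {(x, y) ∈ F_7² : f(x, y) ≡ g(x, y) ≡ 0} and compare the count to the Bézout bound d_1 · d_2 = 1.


Common zeros: {(6, 1)}; count = 1; Bézout bound = 1.

deg(f) = 1, deg(g) = 1, so Bézout bound = 1.
Scan x ∈ F_7. For each x, list the y ∈ F_7 with f(x, y) ≡ 0 and those with g(x, y) ≡ 0 (mod 7); the common zeros in that column are the intersection.
  x = 0: f ≡ 0 at y ∈ {2}; g ≡ 0 at y ∈ {1}; common: ∅.
  x = 1: f ≡ 0 at y ∈ {3}; g ≡ 0 at y ∈ {1}; common: ∅.
  x = 2: f ≡ 0 at y ∈ {4}; g ≡ 0 at y ∈ {1}; common: ∅.
  x = 3: f ≡ 0 at y ∈ {5}; g ≡ 0 at y ∈ {1}; common: ∅.
  x = 4: f ≡ 0 at y ∈ {6}; g ≡ 0 at y ∈ {1}; common: ∅.
  x = 5: f ≡ 0 at y ∈ {0}; g ≡ 0 at y ∈ {1}; common: ∅.
  x = 6: f ≡ 0 at y ∈ {1}; g ≡ 0 at y ∈ {1}; common: {1}.
Collecting: common zeros = {(6, 1)}, so the count is 1.
Comparison with the Bézout bound: 1 ≤ 1 = deg(f)·deg(g), as expected for curves with no common component (the bound is attained).


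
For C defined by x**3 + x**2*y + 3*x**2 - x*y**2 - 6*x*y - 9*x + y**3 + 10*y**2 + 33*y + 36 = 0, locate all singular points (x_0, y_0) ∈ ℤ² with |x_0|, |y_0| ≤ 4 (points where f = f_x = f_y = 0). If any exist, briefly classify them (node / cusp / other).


Singular points: {(0, -3)}; classification: cusp.

Compute partial derivatives:
  f_x = 3*x**2 + 2*x*y + 6*x - y**2 - 6*y - 9.
  f_y = x**2 - 2*x*y - 6*x + 3*y**2 + 20*y + 33.
Scan x_0 ∈ {−4, ..., 4}. For each x_0, f_y(x_0, y) is a polynomial in y; find its integer roots y ∈ {−4, ..., 4}, then test f_x and f at those candidates.
  x = -4: f_y(-4, y) = 3*y**2 + 28*y + 73; no integer root y with |y| ≤ 4.
  x = -3: f_y(-3, y) = 3*y**2 + 26*y + 60; no integer root y with |y| ≤ 4.
  x = -2: f_y(-2, y) = 3*y**2 + 24*y + 49; no integer root y with |y| ≤ 4.
  x = -1: f_y(-1, y) = 3*y**2 + 22*y + 40; vanishes at y ∈ {-4}. (-1, -4): f_x = 4 ≠ 0.
  x = 0: f_y(0, y) = 3*y**2 + 20*y + 33; vanishes at y ∈ {-3}. (0, -3): f_x = 0, f = 0 — SINGULAR.
  x = 1: f_y(1, y) = 3*y**2 + 18*y + 28; no integer root y with |y| ≤ 4.
  x = 2: f_y(2, y) = 3*y**2 + 16*y + 25; no integer root y with |y| ≤ 4.
  x = 3: f_y(3, y) = 3*y**2 + 14*y + 24; no integer root y with |y| ≤ 4.
  x = 4: f_y(4, y) = 3*y**2 + 12*y + 25; no integer root y with |y| ≤ 4.
Only singular point on the grid: (0, -3).
Classify: substitute x = 0 + u, y = -3 + v and expand: f = u**3 + u**2*v - u*v**2 + v**3 + v**2.
No constant or linear terms (consistent with a singular point). Quadratic part: v**2. Cubic part: u**3 + u**2*v - u*v**2 + v**3.
The quadratic part v**2 is a perfect square, so there is a single (double) tangent line v = 0, i.e. y = -3. Restricting the cubic part to that line (v = 0) leaves u**3 ≠ 0, so f is not divisible by v and the branch is v² ≈ -u**3 to lowest order — this is a cusp.
Classification: cusp.


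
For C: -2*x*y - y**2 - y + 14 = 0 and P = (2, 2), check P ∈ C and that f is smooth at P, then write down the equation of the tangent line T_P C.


Tangent line at P: -4*x - 9*y + 26 = 0.

Step 1: f(2, 2) = 0, so P lies on C.
Step 2: partial derivatives
  f_x(x, y) = -2*y, f_y(x, y) = -2*x - 2*y - 1.
  f_x(P) = -4, f_y(P) = -9 (gradient nonzero, so P is smooth).
Step 3: tangent line at P: -4·(x − 2) + -9·(y − 2) = 0.
Expanding: -4*x - 9*y + 26 = 0.


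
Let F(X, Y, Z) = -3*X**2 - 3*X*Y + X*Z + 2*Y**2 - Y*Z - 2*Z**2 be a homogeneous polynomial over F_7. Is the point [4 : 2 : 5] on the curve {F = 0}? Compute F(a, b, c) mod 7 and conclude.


F(4,2,5) ≡ 1 (mod 7); P is NOT on the curve.

Evaluate F(4, 2, 5) term-by-term (mod 7).
  -3*X**2 ↦ -3·16·1·1 = -48
  -3*X*Y ↦ -3·4·2·1 = -24
  X*Z ↦ 1·4·1·5 = 20
  2*Y**2 ↦ 2·1·4·1 = 8
  -Y*Z ↦ -1·1·2·5 = -10
  -2*Z**2 ↦ -2·1·1·25 = -50
Sum: F(4, 2, 5) = (-48) + (-24) + (20) + (8) + (-10) + (-50) = -104.
Reducing mod 7: -104 ≡ 1 (mod 7).
Since F(a, b, c) ≡ 1 ≠ 0 (mod 7), P does NOT lie on the curve.


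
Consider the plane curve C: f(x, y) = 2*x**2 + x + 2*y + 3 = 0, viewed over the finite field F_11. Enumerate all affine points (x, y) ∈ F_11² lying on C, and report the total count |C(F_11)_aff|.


Affine F_11-points: {(0, 4), (1, 8), (2, 10), (3, 10), (4, 8), (5, 4), (6, 9), (7, 1), (8, 2), (9, 1), (10, 9)}; count = 11.

For each of the 121 pairs (x, y) ∈ F_11², evaluate f(x, y) mod 11. Record the zeros.
  x = 0: [0↦3, 1↦5, 2↦7, 3↦9, 4↦0, 5↦2, 6↦4, 7↦6, 8↦8, 9↦10, 10↦1]  zeros at y ∈ {4}
  x = 1: [0↦6, 1↦8, 2↦10, 3↦1, 4↦3, 5↦5, 6↦7, 7↦9, 8↦0, 9↦2, 10↦4]  zeros at y ∈ {8}
  x = 2: [0↦2, 1↦4, 2↦6, 3↦8, 4↦10, 5↦1, 6↦3, 7↦5, 8↦7, 9↦9, 10↦0]  zeros at y ∈ {10}
  x = 3: [0↦2, 1↦4, 2↦6, 3↦8, 4↦10, 5↦1, 6↦3, 7↦5, 8↦7, 9↦9, 10↦0]  zeros at y ∈ {10}
  x = 4: [0↦6, 1↦8, 2↦10, 3↦1, 4↦3, 5↦5, 6↦7, 7↦9, 8↦0, 9↦2, 10↦4]  zeros at y ∈ {8}
  x = 5: [0↦3, 1↦5, 2↦7, 3↦9, 4↦0, 5↦2, 6↦4, 7↦6, 8↦8, 9↦10, 10↦1]  zeros at y ∈ {4}
  x = 6: [0↦4, 1↦6, 2↦8, 3↦10, 4↦1, 5↦3, 6↦5, 7↦7, 8↦9, 9↦0, 10↦2]  zeros at y ∈ {9}
  x = 7: [0↦9, 1↦0, 2↦2, 3↦4, 4↦6, 5↦8, 6↦10, 7↦1, 8↦3, 9↦5, 10↦7]  zeros at y ∈ {1}
  x = 8: [0↦7, 1↦9, 2↦0, 3↦2, 4↦4, 5↦6, 6↦8, 7↦10, 8↦1, 9↦3, 10↦5]  zeros at y ∈ {2}
  x = 9: [0↦9, 1↦0, 2↦2, 3↦4, 4↦6, 5↦8, 6↦10, 7↦1, 8↦3, 9↦5, 10↦7]  zeros at y ∈ {1}
  x = 10: [0↦4, 1↦6, 2↦8, 3↦10, 4↦1, 5↦3, 6↦5, 7↦7, 8↦9, 9↦0, 10↦2]  zeros at y ∈ {9}
Collecting zeros: affine points = {(0, 4), (1, 8), (2, 10), (3, 10), (4, 8), (5, 4), (6, 9), (7, 1), (8, 2), (9, 1), (10, 9)}.
Total count |C(F_11)_aff| = 11.


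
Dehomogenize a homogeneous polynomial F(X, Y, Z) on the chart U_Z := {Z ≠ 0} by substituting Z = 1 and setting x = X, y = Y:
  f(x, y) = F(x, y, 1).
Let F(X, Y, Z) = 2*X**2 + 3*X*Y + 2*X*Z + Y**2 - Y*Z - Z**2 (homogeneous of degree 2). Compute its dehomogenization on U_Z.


f(x, y) = 2*x**2 + 3*x*y + 2*x + y**2 - y - 1

On U_Z we set Z = 1. Each monomial c·X^i·Y^j·Z^k in F becomes c·x^i·y^j·1^k = c·x^i·y^j.
Substituting Z = 1: F(X, Y, 1) = 2*x**2 + 3*x*y + 2*x + y**2 - y - 1.
Note: deg(f) ≤ deg(F) = 2; strict inequality happens when F is divisible by Z (lost terms).


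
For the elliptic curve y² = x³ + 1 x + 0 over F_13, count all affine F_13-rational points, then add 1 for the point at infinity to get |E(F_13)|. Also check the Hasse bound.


Affine points = {(0, 0), (2, 6), (2, 7), (3, 2), (3, 11), (4, 4), (4, 9), (5, 0), (6, 1), (6, 12), (7, 5), (7, 8), (8, 0), (9, 6), (9, 7), (10, 3), (10, 10), (11, 4), (11, 9)}; affine count = 19; |E(F_13)| = 20.

Discriminant check: Δ ∝ 4a³ + 27b² = 4·1³ + 27·0² = 4·1 + 27·0 ≡ 4 (mod 13). Nonzero ⇒ E is nonsingular.
For each x ∈ F_13, compute rhs = x³ + 1·x + 0 mod 13, then count y ∈ F_13 with y² ≡ rhs.
  x = 0: rhs = 0, matching y values: 0 (1 points).
  x = 1: rhs = 2, matching y values: none (0 points).
  x = 2: rhs = 10, matching y values: 6, 7 (2 points).
  x = 3: rhs = 4, matching y values: 2, 11 (2 points).
  x = 4: rhs = 3, matching y values: 4, 9 (2 points).
  x = 5: rhs = 0, matching y values: 0 (1 points).
  x = 6: rhs = 1, matching y values: 1, 12 (2 points).
  x = 7: rhs = 12, matching y values: 5, 8 (2 points).
  x = 8: rhs = 0, matching y values: 0 (1 points).
  x = 9: rhs = 10, matching y values: 6, 7 (2 points).
  x = 10: rhs = 9, matching y values: 3, 10 (2 points).
  x = 11: rhs = 3, matching y values: 4, 9 (2 points).
  x = 12: rhs = 11, matching y values: none (0 points).
Total affine count: 19.
Full point count |E(F_13)| = 19 + 1 = 20.
Hasse bound: |20 − (13+1)| = |6| = 6 ≤ 2√13 ≈ 7.2111 ✓.


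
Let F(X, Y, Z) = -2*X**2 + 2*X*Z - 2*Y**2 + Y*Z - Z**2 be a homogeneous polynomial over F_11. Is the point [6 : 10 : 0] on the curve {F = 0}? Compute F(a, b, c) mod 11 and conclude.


F(6,10,0) ≡ 3 (mod 11); P is NOT on the curve.

Evaluate F(6, 10, 0) term-by-term (mod 11).
  -2*X**2 ↦ -2·36·1·1 = -72
  2*X*Z ↦ 2·6·1·0 = 0
  -2*Y**2 ↦ -2·1·100·1 = -200
  Y*Z ↦ 1·1·10·0 = 0
  -Z**2 ↦ -1·1·1·0 = 0
Sum: F(6, 10, 0) = (-72) + (0) + (-200) + (0) + (0) = -272.
Reducing mod 11: -272 ≡ 3 (mod 11).
Since F(a, b, c) ≡ 3 ≠ 0 (mod 11), P does NOT lie on the curve.


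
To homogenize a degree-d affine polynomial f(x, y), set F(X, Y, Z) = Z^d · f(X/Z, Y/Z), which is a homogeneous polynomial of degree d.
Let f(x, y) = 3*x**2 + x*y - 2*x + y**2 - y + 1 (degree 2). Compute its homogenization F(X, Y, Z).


F(X, Y, Z) = 3*X**2 + X*Y - 2*X*Z + Y**2 - Y*Z + Z**2

deg(f) = 2.
Substitute x = X/Z, y = Y/Z into f, then multiply by Z^2.
  monomial 3·x^2·y^0 ↦ 3·X^2·Y^0·Z^0.
  monomial 1·x^1·y^1 ↦ 1·X^1·Y^1·Z^0.
  monomial -2·x^1·y^0 ↦ -2·X^1·Y^0·Z^1.
  monomial 1·x^0·y^2 ↦ 1·X^0·Y^2·Z^0.
  monomial -1·x^0·y^1 ↦ -1·X^0·Y^1·Z^1.
  monomial 1·x^0·y^0 ↦ 1·X^0·Y^0·Z^2.
Collecting: F(X, Y, Z) = 3*X**2 + X*Y - 2*X*Z + Y**2 - Y*Z + Z**2.


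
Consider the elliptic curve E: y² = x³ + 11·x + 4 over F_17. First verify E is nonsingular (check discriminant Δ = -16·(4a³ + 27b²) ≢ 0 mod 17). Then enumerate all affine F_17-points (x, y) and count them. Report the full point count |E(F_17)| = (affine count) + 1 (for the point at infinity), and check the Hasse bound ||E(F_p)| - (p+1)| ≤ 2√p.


Affine points = {(0, 2), (0, 15), (1, 4), (1, 13), (2, 0), (3, 8), (3, 9), (7, 4), (7, 13), (8, 3), (8, 14), (9, 4), (9, 13), (10, 3), (10, 14), (13, 7), (13, 10), (15, 5), (15, 12), (16, 3), (16, 14)}; affine count = 21; |E(F_17)| = 22.

Discriminant check: Δ ∝ 4a³ + 27b² = 4·11³ + 27·4² = 4·1331 + 27·16 ≡ 10 (mod 17). Nonzero ⇒ E is nonsingular.
For each x ∈ F_17, compute rhs = x³ + 11·x + 4 mod 17, then count y ∈ F_17 with y² ≡ rhs.
  x = 0: rhs = 4, matching y values: 2, 15 (2 points).
  x = 1: rhs = 16, matching y values: 4, 13 (2 points).
  x = 2: rhs = 0, matching y values: 0 (1 points).
  x = 3: rhs = 13, matching y values: 8, 9 (2 points).
  x = 4: rhs = 10, matching y values: none (0 points).
  x = 5: rhs = 14, matching y values: none (0 points).
  x = 6: rhs = 14, matching y values: none (0 points).
  x = 7: rhs = 16, matching y values: 4, 13 (2 points).
  x = 8: rhs = 9, matching y values: 3, 14 (2 points).
  x = 9: rhs = 16, matching y values: 4, 13 (2 points).
  x = 10: rhs = 9, matching y values: 3, 14 (2 points).
  x = 11: rhs = 11, matching y values: none (0 points).
  x = 12: rhs = 11, matching y values: none (0 points).
  x = 13: rhs = 15, matching y values: 7, 10 (2 points).
  x = 14: rhs = 12, matching y values: none (0 points).
  x = 15: rhs = 8, matching y values: 5, 12 (2 points).
  x = 16: rhs = 9, matching y values: 3, 14 (2 points).
Total affine count: 21.
Full point count |E(F_17)| = 21 + 1 = 22.
Hasse bound: |22 − (17+1)| = |4| = 4 ≤ 2√17 ≈ 8.2462 ✓.


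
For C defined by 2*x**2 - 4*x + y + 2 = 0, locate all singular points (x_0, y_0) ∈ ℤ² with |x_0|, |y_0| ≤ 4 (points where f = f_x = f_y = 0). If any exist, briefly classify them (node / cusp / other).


No singular points in the scanned grid; C is smooth there.

Compute partial derivatives:
  f_x = 4*x - 4.
  f_y = 1.
f_y = 1 is a nonzero constant, so f_y never vanishes: no point (x, y) can satisfy f = f_x = f_y = 0. In particular no (x, y) ∈ {−4, ..., 4}² is singular; the curve is smooth.


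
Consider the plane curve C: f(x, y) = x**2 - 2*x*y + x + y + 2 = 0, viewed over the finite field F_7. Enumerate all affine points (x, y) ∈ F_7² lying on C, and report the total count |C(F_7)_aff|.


Affine F_7-points: {(0, 5), (1, 4), (2, 5), (3, 0), (5, 2), (6, 4)}; count = 6.

For each of the 49 pairs (x, y) ∈ F_7², evaluate f(x, y) mod 7. Record the zeros.
  x = 0: [0↦2, 1↦3, 2↦4, 3↦5, 4↦6, 5↦0, 6↦1]  zeros at y ∈ {5}
  x = 1: [0↦4, 1↦3, 2↦2, 3↦1, 4↦0, 5↦6, 6↦5]  zeros at y ∈ {4}
  x = 2: [0↦1, 1↦5, 2↦2, 3↦6, 4↦3, 5↦0, 6↦4]  zeros at y ∈ {5}
  x = 3: [0↦0, 1↦2, 2↦4, 3↦6, 4↦1, 5↦3, 6↦5]  zeros at y ∈ {0}
  x = 4: [0↦1, 1↦1, 2↦1, 3↦1, 4↦1, 5↦1, 6↦1]  zeros at y ∈ ∅
  x = 5: [0↦4, 1↦2, 2↦0, 3↦5, 4↦3, 5↦1, 6↦6]  zeros at y ∈ {2}
  x = 6: [0↦2, 1↦5, 2↦1, 3↦4, 4↦0, 5↦3, 6↦6]  zeros at y ∈ {4}
Collecting zeros: affine points = {(0, 5), (1, 4), (2, 5), (3, 0), (5, 2), (6, 4)}.
Total count |C(F_7)_aff| = 6.


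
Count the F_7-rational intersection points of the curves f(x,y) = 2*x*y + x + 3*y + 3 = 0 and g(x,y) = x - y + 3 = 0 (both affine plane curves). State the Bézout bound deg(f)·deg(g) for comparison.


Common zeros: {(4, 0), (5, 1)}; count = 2; Bézout bound = 2.

deg(f) = 2, deg(g) = 1, so Bézout bound = 2.
Scan x ∈ F_7. For each x, list the y ∈ F_7 with f(x, y) ≡ 0 and those with g(x, y) ≡ 0 (mod 7); the common zeros in that column are the intersection.
  x = 0: f ≡ 0 at y ∈ {6}; g ≡ 0 at y ∈ {3}; common: ∅.
  x = 1: f ≡ 0 at y ∈ {2}; g ≡ 0 at y ∈ {4}; common: ∅.
  x = 2: f ≡ 0 at y ∈ ∅; g ≡ 0 at y ∈ {5}; common: ∅.
  x = 3: f ≡ 0 at y ∈ {4}; g ≡ 0 at y ∈ {6}; common: ∅.
  x = 4: f ≡ 0 at y ∈ {0}; g ≡ 0 at y ∈ {0}; common: {0}.
  x = 5: f ≡ 0 at y ∈ {1}; g ≡ 0 at y ∈ {1}; common: {1}.
  x = 6: f ≡ 0 at y ∈ {5}; g ≡ 0 at y ∈ {2}; common: ∅.
Collecting: common zeros = {(4, 0), (5, 1)}, so the count is 2.
Comparison with the Bézout bound: 2 ≤ 2 = deg(f)·deg(g), as expected for curves with no common component (the bound is attained).


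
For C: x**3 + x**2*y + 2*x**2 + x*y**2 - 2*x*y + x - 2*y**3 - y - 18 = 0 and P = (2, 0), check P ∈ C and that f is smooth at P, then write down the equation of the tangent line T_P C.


Tangent line at P: 21*x - y - 42 = 0.

Step 1: f(2, 0) = 0, so P lies on C.
Step 2: partial derivatives
  f_x(x, y) = 3*x**2 + 2*x*y + 4*x + y**2 - 2*y + 1, f_y(x, y) = x**2 + 2*x*y - 2*x - 6*y**2 - 1.
  f_x(P) = 21, f_y(P) = -1 (gradient nonzero, so P is smooth).
Step 3: tangent line at P: 21·(x − 2) + -1·(y − 0) = 0.
Expanding: 21*x - y - 42 = 0.


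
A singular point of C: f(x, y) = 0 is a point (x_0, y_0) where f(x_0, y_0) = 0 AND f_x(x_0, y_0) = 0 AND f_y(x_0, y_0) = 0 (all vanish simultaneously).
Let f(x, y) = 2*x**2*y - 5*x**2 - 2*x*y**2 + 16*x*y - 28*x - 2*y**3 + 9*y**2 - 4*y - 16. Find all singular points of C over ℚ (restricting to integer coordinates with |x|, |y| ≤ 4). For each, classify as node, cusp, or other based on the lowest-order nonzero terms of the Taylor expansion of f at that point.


Singular points: {(-2, 2)}; classification: node.

Compute partial derivatives:
  f_x = 4*x*y - 10*x - 2*y**2 + 16*y - 28.
  f_y = 2*x**2 - 4*x*y + 16*x - 6*y**2 + 18*y - 4.
Scan x_0 ∈ {−4, ..., 4}. For each x_0, f_y(x_0, y) is a polynomial in y; find its integer roots y ∈ {−4, ..., 4}, then test f_x and f at those candidates.
  x = -4: f_y(-4, y) = -6*y**2 + 34*y - 36; no integer root y with |y| ≤ 4.
  x = -3: f_y(-3, y) = -6*y**2 + 30*y - 34; no integer root y with |y| ≤ 4.
  x = -2: f_y(-2, y) = -6*y**2 + 26*y - 28; vanishes at y ∈ {2}. (-2, 2): f_x = 0, f = 0 — SINGULAR.
  x = -1: f_y(-1, y) = -6*y**2 + 22*y - 18; no integer root y with |y| ≤ 4.
  x = 0: f_y(0, y) = -6*y**2 + 18*y - 4; no integer root y with |y| ≤ 4.
  x = 1: f_y(1, y) = -6*y**2 + 14*y + 14; no integer root y with |y| ≤ 4.
  x = 2: f_y(2, y) = -6*y**2 + 10*y + 36; no integer root y with |y| ≤ 4.
  x = 3: f_y(3, y) = -6*y**2 + 6*y + 62; no integer root y with |y| ≤ 4.
  x = 4: f_y(4, y) = -6*y**2 + 2*y + 92; no integer root y with |y| ≤ 4.
Only singular point on the grid: (-2, 2).
Classify: substitute x = -2 + u, y = 2 + v and expand: f = 2*u**2*v - u**2 - 2*u*v**2 - 2*v**3 + v**2.
No constant or linear terms (consistent with a singular point). Quadratic part: -u**2 + v**2. Cubic part: 2*u**2*v - 2*u*v**2 - 2*v**3.
The quadratic part v**2 - u**2 = (v − u)(v + u) splits into two distinct linear factors, so there are two distinct tangent lines y − 2 = ±(x − -2) — this is a node (ordinary double point).
Classification: node.


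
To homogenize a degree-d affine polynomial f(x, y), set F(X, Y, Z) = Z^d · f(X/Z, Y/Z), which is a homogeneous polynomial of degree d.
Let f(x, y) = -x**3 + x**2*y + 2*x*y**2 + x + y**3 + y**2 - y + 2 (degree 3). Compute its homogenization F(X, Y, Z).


F(X, Y, Z) = -X**3 + X**2*Y + 2*X*Y**2 + X*Z**2 + Y**3 + Y**2*Z - Y*Z**2 + 2*Z**3

deg(f) = 3.
Substitute x = X/Z, y = Y/Z into f, then multiply by Z^3.
  monomial -1·x^3·y^0 ↦ -1·X^3·Y^0·Z^0.
  monomial 1·x^2·y^1 ↦ 1·X^2·Y^1·Z^0.
  monomial 2·x^1·y^2 ↦ 2·X^1·Y^2·Z^0.
  monomial 1·x^1·y^0 ↦ 1·X^1·Y^0·Z^2.
  monomial 1·x^0·y^3 ↦ 1·X^0·Y^3·Z^0.
  monomial 1·x^0·y^2 ↦ 1·X^0·Y^2·Z^1.
  monomial -1·x^0·y^1 ↦ -1·X^0·Y^1·Z^2.
  monomial 2·x^0·y^0 ↦ 2·X^0·Y^0·Z^3.
Collecting: F(X, Y, Z) = -X**3 + X**2*Y + 2*X*Y**2 + X*Z**2 + Y**3 + Y**2*Z - Y*Z**2 + 2*Z**3.


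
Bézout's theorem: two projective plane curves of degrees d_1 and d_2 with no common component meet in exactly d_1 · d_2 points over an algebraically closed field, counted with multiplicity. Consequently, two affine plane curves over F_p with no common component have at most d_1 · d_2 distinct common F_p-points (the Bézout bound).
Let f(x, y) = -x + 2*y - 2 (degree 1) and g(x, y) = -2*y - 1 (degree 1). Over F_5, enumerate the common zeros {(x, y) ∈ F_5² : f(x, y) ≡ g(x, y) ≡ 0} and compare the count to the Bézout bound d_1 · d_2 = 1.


Common zeros: {(2, 2)}; count = 1; Bézout bound = 1.

deg(f) = 1, deg(g) = 1, so Bézout bound = 1.
Scan x ∈ F_5. For each x, list the y ∈ F_5 with f(x, y) ≡ 0 and those with g(x, y) ≡ 0 (mod 5); the common zeros in that column are the intersection.
  x = 0: f ≡ 0 at y ∈ {1}; g ≡ 0 at y ∈ {2}; common: ∅.
  x = 1: f ≡ 0 at y ∈ {4}; g ≡ 0 at y ∈ {2}; common: ∅.
  x = 2: f ≡ 0 at y ∈ {2}; g ≡ 0 at y ∈ {2}; common: {2}.
  x = 3: f ≡ 0 at y ∈ {0}; g ≡ 0 at y ∈ {2}; common: ∅.
  x = 4: f ≡ 0 at y ∈ {3}; g ≡ 0 at y ∈ {2}; common: ∅.
Collecting: common zeros = {(2, 2)}, so the count is 1.
Comparison with the Bézout bound: 1 ≤ 1 = deg(f)·deg(g), as expected for curves with no common component (the bound is attained).


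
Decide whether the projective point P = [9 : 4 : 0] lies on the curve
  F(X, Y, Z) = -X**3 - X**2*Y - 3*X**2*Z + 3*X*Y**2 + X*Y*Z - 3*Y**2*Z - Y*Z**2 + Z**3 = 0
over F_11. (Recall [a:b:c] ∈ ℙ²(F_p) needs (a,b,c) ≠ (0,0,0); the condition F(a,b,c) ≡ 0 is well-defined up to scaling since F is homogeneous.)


F(9,4,0) ≡ 6 (mod 11); P is NOT on the curve.

Evaluate F(9, 4, 0) term-by-term (mod 11).
  -X**3 ↦ -1·729·1·1 = -729
  -X**2*Y ↦ -1·81·4·1 = -324
  -3*X**2*Z ↦ -3·81·1·0 = 0
  3*X*Y**2 ↦ 3·9·16·1 = 432
  X*Y*Z ↦ 1·9·4·0 = 0
  -3*Y**2*Z ↦ -3·1·16·0 = 0
  -Y*Z**2 ↦ -1·1·4·0 = 0
  Z**3 ↦ 1·1·1·0 = 0
Sum: F(9, 4, 0) = (-729) + (-324) + (0) + (432) + (0) + (0) + (0) + (0) = -621.
Reducing mod 11: -621 ≡ 6 (mod 11).
Since F(a, b, c) ≡ 6 ≠ 0 (mod 11), P does NOT lie on the curve.


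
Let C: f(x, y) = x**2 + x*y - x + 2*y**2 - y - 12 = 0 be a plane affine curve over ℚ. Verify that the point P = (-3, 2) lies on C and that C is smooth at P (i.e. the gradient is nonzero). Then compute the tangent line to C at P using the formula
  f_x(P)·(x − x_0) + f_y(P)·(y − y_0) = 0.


Tangent line at P: -5*x + 4*y - 23 = 0.

Step 1: f(-3, 2) = 0, so P lies on C.
Step 2: partial derivatives
  f_x(x, y) = 2*x + y - 1, f_y(x, y) = x + 4*y - 1.
  f_x(P) = -5, f_y(P) = 4 (gradient nonzero, so P is smooth).
Step 3: tangent line at P: -5·(x − -3) + 4·(y − 2) = 0.
Expanding: -5*x + 4*y - 23 = 0.


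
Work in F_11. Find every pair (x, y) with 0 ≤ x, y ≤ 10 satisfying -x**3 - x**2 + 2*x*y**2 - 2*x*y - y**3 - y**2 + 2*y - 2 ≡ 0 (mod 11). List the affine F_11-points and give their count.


Affine F_11-points: {(0, 6), (1, 3), (5, 7), (6, 5), (7, 2), (8, 8), (9, 9), (10, 3)}; count = 8.

For each of the 121 pairs (x, y) ∈ F_11², evaluate f(x, y) mod 11. Record the zeros.
  x = 0: [0↦9, 1↦9, 2↦1, 3↦1, 4↦3, 5↦1, 6↦0, 7↦5, 8↦10, 9↦9, 10↦7]  zeros at y ∈ {6}
  x = 1: [0↦7, 1↦7, 2↦3, 3↦0, 4↦3, 5↦6, 6↦3, 7↦10, 8↦10, 9↦8, 10↦9]  zeros at y ∈ {3}
  x = 2: [0↦8, 1↦8, 2↦8, 3↦2, 4↦6, 5↦3, 6↦9, 7↦7, 8↦2, 9↦10, 10↦3]  zeros at y ∈ ∅
  x = 3: [0↦6, 1↦6, 2↦10, 3↦1, 4↦6, 5↦8, 6↦1, 7↦1, 8↦2, 9↦9, 10↦5]  zeros at y ∈ ∅
  x = 4: [0↦6, 1↦6, 2↦3, 3↦2, 4↦8, 5↦4, 6↦6, 7↦8, 8↦4, 9↦10, 10↦9]  zeros at y ∈ ∅
  x = 5: [0↦2, 1↦2, 2↦3, 3↦10, 4↦6, 5↦7, 6↦7, 7↦0, 8↦2, 9↦7, 10↦9]  zeros at y ∈ {7}
  x = 6: [0↦10, 1↦10, 2↦4, 3↦8, 4↦5, 5↦0, 6↦9, 7↦4, 8↦1, 9↦5, 10↦10]  zeros at y ∈ {5}
  x = 7: [0↦2, 1↦2, 2↦0, 3↦1, 4↦10, 5↦10, 6↦6, 7↦3, 8↦6, 9↦9, 10↦6]  zeros at y ∈ {2}
  x = 8: [0↦5, 1↦5, 2↦7, 3↦5, 4↦4, 5↦9, 6↦3, 7↦2, 8↦0, 9↦2, 10↦2]  zeros at y ∈ {8}
  x = 9: [0↦2, 1↦2, 2↦8, 3↦3, 4↦3, 5↦2, 6↦5, 7↦6, 8↦10, 9↦0, 10↦3]  zeros at y ∈ {9}
  x = 10: [0↦9, 1↦9, 2↦8, 3↦0, 4↦1, 5↦5, 6↦6, 7↦9, 8↦8, 9↦8, 10↦3]  zeros at y ∈ {3}
Collecting zeros: affine points = {(0, 6), (1, 3), (5, 7), (6, 5), (7, 2), (8, 8), (9, 9), (10, 3)}.
Total count |C(F_11)_aff| = 8.


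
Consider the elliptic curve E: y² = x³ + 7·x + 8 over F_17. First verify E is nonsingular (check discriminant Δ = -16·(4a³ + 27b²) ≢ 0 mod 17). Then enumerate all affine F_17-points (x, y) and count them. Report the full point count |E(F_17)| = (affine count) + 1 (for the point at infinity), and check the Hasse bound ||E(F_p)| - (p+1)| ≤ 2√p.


Affine points = {(0, 5), (0, 12), (1, 4), (1, 13), (2, 8), (2, 9), (4, 7), (4, 10), (5, 7), (5, 10), (7, 3), (7, 14), (8, 7), (8, 10), (9, 1), (9, 16), (12, 1), (12, 16), (13, 1), (13, 16), (16, 0)}; affine count = 21; |E(F_17)| = 22.

Discriminant check: Δ ∝ 4a³ + 27b² = 4·7³ + 27·8² = 4·343 + 27·64 ≡ 6 (mod 17). Nonzero ⇒ E is nonsingular.
For each x ∈ F_17, compute rhs = x³ + 7·x + 8 mod 17, then count y ∈ F_17 with y² ≡ rhs.
  x = 0: rhs = 8, matching y values: 5, 12 (2 points).
  x = 1: rhs = 16, matching y values: 4, 13 (2 points).
  x = 2: rhs = 13, matching y values: 8, 9 (2 points).
  x = 3: rhs = 5, matching y values: none (0 points).
  x = 4: rhs = 15, matching y values: 7, 10 (2 points).
  x = 5: rhs = 15, matching y values: 7, 10 (2 points).
  x = 6: rhs = 11, matching y values: none (0 points).
  x = 7: rhs = 9, matching y values: 3, 14 (2 points).
  x = 8: rhs = 15, matching y values: 7, 10 (2 points).
  x = 9: rhs = 1, matching y values: 1, 16 (2 points).
  x = 10: rhs = 7, matching y values: none (0 points).
  x = 11: rhs = 5, matching y values: none (0 points).
  x = 12: rhs = 1, matching y values: 1, 16 (2 points).
  x = 13: rhs = 1, matching y values: 1, 16 (2 points).
  x = 14: rhs = 11, matching y values: none (0 points).
  x = 15: rhs = 3, matching y values: none (0 points).
  x = 16: rhs = 0, matching y values: 0 (1 points).
Total affine count: 21.
Full point count |E(F_17)| = 21 + 1 = 22.
Hasse bound: |22 − (17+1)| = |4| = 4 ≤ 2√17 ≈ 8.2462 ✓.


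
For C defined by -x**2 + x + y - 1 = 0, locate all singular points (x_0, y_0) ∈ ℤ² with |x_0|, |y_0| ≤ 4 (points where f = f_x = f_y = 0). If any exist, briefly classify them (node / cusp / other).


No singular points in the scanned grid; C is smooth there.

Compute partial derivatives:
  f_x = 1 - 2*x.
  f_y = 1.
f_y = 1 is a nonzero constant, so f_y never vanishes: no point (x, y) can satisfy f = f_x = f_y = 0. In particular no (x, y) ∈ {−4, ..., 4}² is singular; the curve is smooth.


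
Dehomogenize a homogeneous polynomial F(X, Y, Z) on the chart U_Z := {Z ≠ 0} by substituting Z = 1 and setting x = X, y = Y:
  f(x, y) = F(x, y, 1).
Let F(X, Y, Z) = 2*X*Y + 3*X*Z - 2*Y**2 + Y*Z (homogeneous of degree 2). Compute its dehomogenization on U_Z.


f(x, y) = 2*x*y + 3*x - 2*y**2 + y

On U_Z we set Z = 1. Each monomial c·X^i·Y^j·Z^k in F becomes c·x^i·y^j·1^k = c·x^i·y^j.
Substituting Z = 1: F(X, Y, 1) = 2*x*y + 3*x - 2*y**2 + y.
Note: deg(f) ≤ deg(F) = 2; strict inequality happens when F is divisible by Z (lost terms).


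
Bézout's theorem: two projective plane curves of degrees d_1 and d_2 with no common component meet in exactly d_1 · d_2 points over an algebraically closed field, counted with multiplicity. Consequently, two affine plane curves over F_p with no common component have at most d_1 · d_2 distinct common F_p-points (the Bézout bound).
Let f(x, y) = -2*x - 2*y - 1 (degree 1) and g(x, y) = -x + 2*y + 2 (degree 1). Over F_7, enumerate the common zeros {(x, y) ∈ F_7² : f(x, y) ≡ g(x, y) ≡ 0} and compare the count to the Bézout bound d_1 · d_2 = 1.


Common zeros: {(5, 5)}; count = 1; Bézout bound = 1.

deg(f) = 1, deg(g) = 1, so Bézout bound = 1.
Scan x ∈ F_7. For each x, list the y ∈ F_7 with f(x, y) ≡ 0 and those with g(x, y) ≡ 0 (mod 7); the common zeros in that column are the intersection.
  x = 0: f ≡ 0 at y ∈ {3}; g ≡ 0 at y ∈ {6}; common: ∅.
  x = 1: f ≡ 0 at y ∈ {2}; g ≡ 0 at y ∈ {3}; common: ∅.
  x = 2: f ≡ 0 at y ∈ {1}; g ≡ 0 at y ∈ {0}; common: ∅.
  x = 3: f ≡ 0 at y ∈ {0}; g ≡ 0 at y ∈ {4}; common: ∅.
  x = 4: f ≡ 0 at y ∈ {6}; g ≡ 0 at y ∈ {1}; common: ∅.
  x = 5: f ≡ 0 at y ∈ {5}; g ≡ 0 at y ∈ {5}; common: {5}.
  x = 6: f ≡ 0 at y ∈ {4}; g ≡ 0 at y ∈ {2}; common: ∅.
Collecting: common zeros = {(5, 5)}, so the count is 1.
Comparison with the Bézout bound: 1 ≤ 1 = deg(f)·deg(g), as expected for curves with no common component (the bound is attained).


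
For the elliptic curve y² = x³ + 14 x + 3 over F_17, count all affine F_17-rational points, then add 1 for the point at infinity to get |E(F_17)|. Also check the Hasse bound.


Affine points = {(1, 1), (1, 16), (3, 2), (3, 15), (4, 2), (4, 15), (7, 6), (7, 11), (8, 7), (8, 10), (9, 5), (9, 12), (10, 2), (10, 15), (11, 3), (11, 14), (13, 6), (13, 11), (14, 6), (14, 11), (15, 1), (15, 16)}; affine count = 22; |E(F_17)| = 23.

Discriminant check: Δ ∝ 4a³ + 27b² = 4·14³ + 27·3² = 4·2744 + 27·9 ≡ 16 (mod 17). Nonzero ⇒ E is nonsingular.
For each x ∈ F_17, compute rhs = x³ + 14·x + 3 mod 17, then count y ∈ F_17 with y² ≡ rhs.
  x = 0: rhs = 3, matching y values: none (0 points).
  x = 1: rhs = 1, matching y values: 1, 16 (2 points).
  x = 2: rhs = 5, matching y values: none (0 points).
  x = 3: rhs = 4, matching y values: 2, 15 (2 points).
  x = 4: rhs = 4, matching y values: 2, 15 (2 points).
  x = 5: rhs = 11, matching y values: none (0 points).
  x = 6: rhs = 14, matching y values: none (0 points).
  x = 7: rhs = 2, matching y values: 6, 11 (2 points).
  x = 8: rhs = 15, matching y values: 7, 10 (2 points).
  x = 9: rhs = 8, matching y values: 5, 12 (2 points).
  x = 10: rhs = 4, matching y values: 2, 15 (2 points).
  x = 11: rhs = 9, matching y values: 3, 14 (2 points).
  x = 12: rhs = 12, matching y values: none (0 points).
  x = 13: rhs = 2, matching y values: 6, 11 (2 points).
  x = 14: rhs = 2, matching y values: 6, 11 (2 points).
  x = 15: rhs = 1, matching y values: 1, 16 (2 points).
  x = 16: rhs = 5, matching y values: none (0 points).
Total affine count: 22.
Full point count |E(F_17)| = 22 + 1 = 23.
Hasse bound: |23 − (17+1)| = |5| = 5 ≤ 2√17 ≈ 8.2462 ✓.


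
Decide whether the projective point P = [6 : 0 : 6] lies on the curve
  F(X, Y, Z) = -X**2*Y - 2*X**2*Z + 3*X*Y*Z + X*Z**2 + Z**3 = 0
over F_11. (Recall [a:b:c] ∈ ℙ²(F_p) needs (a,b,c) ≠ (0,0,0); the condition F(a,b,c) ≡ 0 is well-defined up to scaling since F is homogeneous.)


F(6,0,6) ≡ 0 (mod 11); P is on the curve.

Evaluate F(6, 0, 6) term-by-term (mod 11).
  -X**2*Y ↦ -1·36·0·1 = 0
  -2*X**2*Z ↦ -2·36·1·6 = -432
  3*X*Y*Z ↦ 3·6·0·6 = 0
  X*Z**2 ↦ 1·6·1·36 = 216
  Z**3 ↦ 1·1·1·216 = 216
Sum: F(6, 0, 6) = (0) + (-432) + (0) + (216) + (216) = 0.
Reducing mod 11: 0 ≡ 0 (mod 11).
Since F(a, b, c) ≡ 0 (mod 11), P lies on the curve.


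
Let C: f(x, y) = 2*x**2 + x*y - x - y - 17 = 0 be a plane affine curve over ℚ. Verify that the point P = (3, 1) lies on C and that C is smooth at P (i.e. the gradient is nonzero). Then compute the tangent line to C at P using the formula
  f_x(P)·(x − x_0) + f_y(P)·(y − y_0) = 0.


Tangent line at P: 12*x + 2*y - 38 = 0.

Step 1: f(3, 1) = 0, so P lies on C.
Step 2: partial derivatives
  f_x(x, y) = 4*x + y - 1, f_y(x, y) = x - 1.
  f_x(P) = 12, f_y(P) = 2 (gradient nonzero, so P is smooth).
Step 3: tangent line at P: 12·(x − 3) + 2·(y − 1) = 0.
Expanding: 12*x + 2*y - 38 = 0.


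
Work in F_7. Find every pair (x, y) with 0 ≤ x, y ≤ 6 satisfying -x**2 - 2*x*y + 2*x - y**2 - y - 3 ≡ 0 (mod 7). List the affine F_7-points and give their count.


Affine F_7-points: {(1, 5), (1, 6), (3, 1), (3, 6), (4, 1), (4, 4), (5, 5)}; count = 7.

For each of the 49 pairs (x, y) ∈ F_7², evaluate f(x, y) mod 7. Record the zeros.
  x = 0: [0↦4, 1↦2, 2↦5, 3↦6, 4↦5, 5↦2, 6↦4]  zeros at y ∈ ∅
  x = 1: [0↦5, 1↦1, 2↦2, 3↦1, 4↦5, 5↦0, 6↦0]  zeros at y ∈ {5, 6}
  x = 2: [0↦4, 1↦5, 2↦4, 3↦1, 4↦3, 5↦3, 6↦1]  zeros at y ∈ ∅
  x = 3: [0↦1, 1↦0, 2↦4, 3↦6, 4↦6, 5↦4, 6↦0]  zeros at y ∈ {1, 6}
  x = 4: [0↦3, 1↦0, 2↦2, 3↦2, 4↦0, 5↦3, 6↦4]  zeros at y ∈ {1, 4}
  x = 5: [0↦3, 1↦5, 2↦5, 3↦3, 4↦6, 5↦0, 6↦6]  zeros at y ∈ {5}
  x = 6: [0↦1, 1↦1, 2↦6, 3↦2, 4↦3, 5↦2, 6↦6]  zeros at y ∈ ∅
Collecting zeros: affine points = {(1, 5), (1, 6), (3, 1), (3, 6), (4, 1), (4, 4), (5, 5)}.
Total count |C(F_7)_aff| = 7.


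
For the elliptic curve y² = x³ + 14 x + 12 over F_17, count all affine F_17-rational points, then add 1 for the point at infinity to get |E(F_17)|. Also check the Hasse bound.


Affine points = {(3, 8), (3, 9), (4, 8), (4, 9), (9, 0), (10, 8), (10, 9), (11, 1), (11, 16), (12, 2), (12, 15)}; affine count = 11; |E(F_17)| = 12.

Discriminant check: Δ ∝ 4a³ + 27b² = 4·14³ + 27·12² = 4·2744 + 27·144 ≡ 6 (mod 17). Nonzero ⇒ E is nonsingular.
For each x ∈ F_17, compute rhs = x³ + 14·x + 12 mod 17, then count y ∈ F_17 with y² ≡ rhs.
  x = 0: rhs = 12, matching y values: none (0 points).
  x = 1: rhs = 10, matching y values: none (0 points).
  x = 2: rhs = 14, matching y values: none (0 points).
  x = 3: rhs = 13, matching y values: 8, 9 (2 points).
  x = 4: rhs = 13, matching y values: 8, 9 (2 points).
  x = 5: rhs = 3, matching y values: none (0 points).
  x = 6: rhs = 6, matching y values: none (0 points).
  x = 7: rhs = 11, matching y values: none (0 points).
  x = 8: rhs = 7, matching y values: none (0 points).
  x = 9: rhs = 0, matching y values: 0 (1 points).
  x = 10: rhs = 13, matching y values: 8, 9 (2 points).
  x = 11: rhs = 1, matching y values: 1, 16 (2 points).
  x = 12: rhs = 4, matching y values: 2, 15 (2 points).
  x = 13: rhs = 11, matching y values: none (0 points).
  x = 14: rhs = 11, matching y values: none (0 points).
  x = 15: rhs = 10, matching y values: none (0 points).
  x = 16: rhs = 14, matching y values: none (0 points).
Total affine count: 11.
Full point count |E(F_17)| = 11 + 1 = 12.
Hasse bound: |12 − (17+1)| = |-6| = 6 ≤ 2√17 ≈ 8.2462 ✓.


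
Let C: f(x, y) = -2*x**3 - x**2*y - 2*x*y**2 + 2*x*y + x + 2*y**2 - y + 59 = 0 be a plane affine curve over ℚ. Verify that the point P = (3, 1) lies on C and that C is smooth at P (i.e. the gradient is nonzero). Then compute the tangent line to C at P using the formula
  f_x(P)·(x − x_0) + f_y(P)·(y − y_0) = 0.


Tangent line at P: -59*x - 12*y + 189 = 0.

Step 1: f(3, 1) = 0, so P lies on C.
Step 2: partial derivatives
  f_x(x, y) = -6*x**2 - 2*x*y - 2*y**2 + 2*y + 1, f_y(x, y) = -x**2 - 4*x*y + 2*x + 4*y - 1.
  f_x(P) = -59, f_y(P) = -12 (gradient nonzero, so P is smooth).
Step 3: tangent line at P: -59·(x − 3) + -12·(y − 1) = 0.
Expanding: -59*x - 12*y + 189 = 0.


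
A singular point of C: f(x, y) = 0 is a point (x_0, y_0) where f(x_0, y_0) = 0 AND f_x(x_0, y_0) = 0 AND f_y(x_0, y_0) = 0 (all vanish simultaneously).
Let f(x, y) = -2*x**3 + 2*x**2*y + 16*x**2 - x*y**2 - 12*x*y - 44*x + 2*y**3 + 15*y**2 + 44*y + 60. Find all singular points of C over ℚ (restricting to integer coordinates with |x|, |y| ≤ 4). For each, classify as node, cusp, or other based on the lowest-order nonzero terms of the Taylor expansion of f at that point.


Singular points: {(2, -2)}; classification: cusp.

Compute partial derivatives:
  f_x = -6*x**2 + 4*x*y + 32*x - y**2 - 12*y - 44.
  f_y = 2*x**2 - 2*x*y - 12*x + 6*y**2 + 30*y + 44.
Scan x_0 ∈ {−4, ..., 4}. For each x_0, f_y(x_0, y) is a polynomial in y; find its integer roots y ∈ {−4, ..., 4}, then test f_x and f at those candidates.
  x = -4: f_y(-4, y) = 6*y**2 + 38*y + 124; no integer root y with |y| ≤ 4.
  x = -3: f_y(-3, y) = 6*y**2 + 36*y + 98; no integer root y with |y| ≤ 4.
  x = -2: f_y(-2, y) = 6*y**2 + 34*y + 76; no integer root y with |y| ≤ 4.
  x = -1: f_y(-1, y) = 6*y**2 + 32*y + 58; no integer root y with |y| ≤ 4.
  x = 0: f_y(0, y) = 6*y**2 + 30*y + 44; no integer root y with |y| ≤ 4.
  x = 1: f_y(1, y) = 6*y**2 + 28*y + 34; no integer root y with |y| ≤ 4.
  x = 2: f_y(2, y) = 6*y**2 + 26*y + 28; vanishes at y ∈ {-2}. (2, -2): f_x = 0, f = 0 — SINGULAR.
  x = 3: f_y(3, y) = 6*y**2 + 24*y + 26; no integer root y with |y| ≤ 4.
  x = 4: f_y(4, y) = 6*y**2 + 22*y + 28; no integer root y with |y| ≤ 4.
Only singular point on the grid: (2, -2).
Classify: substitute x = 2 + u, y = -2 + v and expand: f = -2*u**3 + 2*u**2*v - u*v**2 + 2*v**3 + v**2.
No constant or linear terms (consistent with a singular point). Quadratic part: v**2. Cubic part: -2*u**3 + 2*u**2*v - u*v**2 + 2*v**3.
The quadratic part v**2 is a perfect square, so there is a single (double) tangent line v = 0, i.e. y = -2. Restricting the cubic part to that line (v = 0) leaves -2*u**3 ≠ 0, so f is not divisible by v and the branch is v² ≈ 2*u**3 to lowest order — this is a cusp.
Classification: cusp.


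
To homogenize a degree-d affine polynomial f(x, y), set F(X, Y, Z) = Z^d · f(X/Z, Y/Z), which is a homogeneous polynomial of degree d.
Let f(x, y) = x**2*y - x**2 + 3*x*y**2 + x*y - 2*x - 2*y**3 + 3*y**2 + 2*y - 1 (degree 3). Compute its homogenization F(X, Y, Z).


F(X, Y, Z) = X**2*Y - X**2*Z + 3*X*Y**2 + X*Y*Z - 2*X*Z**2 - 2*Y**3 + 3*Y**2*Z + 2*Y*Z**2 - Z**3

deg(f) = 3.
Substitute x = X/Z, y = Y/Z into f, then multiply by Z^3.
  monomial 1·x^2·y^1 ↦ 1·X^2·Y^1·Z^0.
  monomial -1·x^2·y^0 ↦ -1·X^2·Y^0·Z^1.
  monomial 3·x^1·y^2 ↦ 3·X^1·Y^2·Z^0.
  monomial 1·x^1·y^1 ↦ 1·X^1·Y^1·Z^1.
  monomial -2·x^1·y^0 ↦ -2·X^1·Y^0·Z^2.
  monomial -2·x^0·y^3 ↦ -2·X^0·Y^3·Z^0.
  monomial 3·x^0·y^2 ↦ 3·X^0·Y^2·Z^1.
  monomial 2·x^0·y^1 ↦ 2·X^0·Y^1·Z^2.
  monomial -1·x^0·y^0 ↦ -1·X^0·Y^0·Z^3.
Collecting: F(X, Y, Z) = X**2*Y - X**2*Z + 3*X*Y**2 + X*Y*Z - 2*X*Z**2 - 2*Y**3 + 3*Y**2*Z + 2*Y*Z**2 - Z**3.


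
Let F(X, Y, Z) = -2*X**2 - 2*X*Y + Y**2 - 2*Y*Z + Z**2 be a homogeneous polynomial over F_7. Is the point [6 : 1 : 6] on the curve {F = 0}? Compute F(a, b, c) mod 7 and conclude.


F(6,1,6) ≡ 4 (mod 7); P is NOT on the curve.

Evaluate F(6, 1, 6) term-by-term (mod 7).
  -2*X**2 ↦ -2·36·1·1 = -72
  -2*X*Y ↦ -2·6·1·1 = -12
  Y**2 ↦ 1·1·1·1 = 1
  -2*Y*Z ↦ -2·1·1·6 = -12
  Z**2 ↦ 1·1·1·36 = 36
Sum: F(6, 1, 6) = (-72) + (-12) + (1) + (-12) + (36) = -59.
Reducing mod 7: -59 ≡ 4 (mod 7).
Since F(a, b, c) ≡ 4 ≠ 0 (mod 7), P does NOT lie on the curve.


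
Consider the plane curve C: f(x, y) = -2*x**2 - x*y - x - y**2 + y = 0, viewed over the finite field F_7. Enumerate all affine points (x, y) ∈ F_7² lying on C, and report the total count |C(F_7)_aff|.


Affine F_7-points: {(0, 0), (0, 1), (1, 2), (1, 5), (3, 0), (3, 5), (6, 1)}; count = 7.

For each of the 49 pairs (x, y) ∈ F_7², evaluate f(x, y) mod 7. Record the zeros.
  x = 0: [0↦0, 1↦0, 2↦5, 3↦1, 4↦2, 5↦1, 6↦5]  zeros at y ∈ {0, 1}
  x = 1: [0↦4, 1↦3, 2↦0, 3↦2, 4↦2, 5↦0, 6↦3]  zeros at y ∈ {2, 5}
  x = 2: [0↦4, 1↦2, 2↦5, 3↦6, 4↦5, 5↦2, 6↦4]  zeros at y ∈ ∅
  x = 3: [0↦0, 1↦4, 2↦6, 3↦6, 4↦4, 5↦0, 6↦1]  zeros at y ∈ {0, 5}
  x = 4: [0↦6, 1↦2, 2↦3, 3↦2, 4↦6, 5↦1, 6↦1]  zeros at y ∈ ∅
  x = 5: [0↦1, 1↦3, 2↦3, 3↦1, 4↦4, 5↦5, 6↦4]  zeros at y ∈ ∅
  x = 6: [0↦6, 1↦0, 2↦6, 3↦3, 4↦5, 5↦5, 6↦3]  zeros at y ∈ {1}
Collecting zeros: affine points = {(0, 0), (0, 1), (1, 2), (1, 5), (3, 0), (3, 5), (6, 1)}.
Total count |C(F_7)_aff| = 7.


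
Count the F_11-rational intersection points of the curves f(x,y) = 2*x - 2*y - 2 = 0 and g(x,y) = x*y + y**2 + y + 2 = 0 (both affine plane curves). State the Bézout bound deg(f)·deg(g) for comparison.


Common zeros: ∅; count = 0; Bézout bound = 2.

deg(f) = 1, deg(g) = 2, so Bézout bound = 2.
Scan x ∈ F_11. For each x, list the y ∈ F_11 with f(x, y) ≡ 0 and those with g(x, y) ≡ 0 (mod 11); the common zeros in that column are the intersection.
  x = 0: f ≡ 0 at y ∈ {10}; g ≡ 0 at y ∈ {4, 6}; common: ∅.
  x = 1: f ≡ 0 at y ∈ {0}; g ≡ 0 at y ∈ ∅; common: ∅.
  x = 2: f ≡ 0 at y ∈ {1}; g ≡ 0 at y ∈ {9, 10}; common: ∅.
  x = 3: f ≡ 0 at y ∈ {2}; g ≡ 0 at y ∈ ∅; common: ∅.
  x = 4: f ≡ 0 at y ∈ {3}; g ≡ 0 at y ∈ ∅; common: ∅.
  x = 5: f ≡ 0 at y ∈ {4}; g ≡ 0 at y ∈ ∅; common: ∅.
  x = 6: f ≡ 0 at y ∈ {5}; g ≡ 0 at y ∈ ∅; common: ∅.
  x = 7: f ≡ 0 at y ∈ {6}; g ≡ 0 at y ∈ {1, 2}; common: ∅.
  x = 8: f ≡ 0 at y ∈ {7}; g ≡ 0 at y ∈ ∅; common: ∅.
  x = 9: f ≡ 0 at y ∈ {8}; g ≡ 0 at y ∈ {5, 7}; common: ∅.
  x = 10: f ≡ 0 at y ∈ {9}; g ≡ 0 at y ∈ {3, 8}; common: ∅.
Collecting: common zeros = ∅, so the count is 0.
Comparison with the Bézout bound: 0 ≤ 2 = deg(f)·deg(g), as expected for curves with no common component (the affine F_11-count falls short of the bound because intersections may lie at infinity, over extension fields, or carry multiplicity).


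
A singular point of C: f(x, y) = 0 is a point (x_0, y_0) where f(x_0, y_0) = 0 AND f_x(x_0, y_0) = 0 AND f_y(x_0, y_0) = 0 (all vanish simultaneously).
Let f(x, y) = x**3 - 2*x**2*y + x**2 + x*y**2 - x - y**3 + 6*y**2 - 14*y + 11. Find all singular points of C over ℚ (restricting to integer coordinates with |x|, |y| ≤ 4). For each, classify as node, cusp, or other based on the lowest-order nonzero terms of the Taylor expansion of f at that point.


Singular points: {(1, 2)}; classification: cusp.

Compute partial derivatives:
  f_x = 3*x**2 - 4*x*y + 2*x + y**2 - 1.
  f_y = -2*x**2 + 2*x*y - 3*y**2 + 12*y - 14.
Scan x_0 ∈ {−4, ..., 4}. For each x_0, f_y(x_0, y) is a polynomial in y; find its integer roots y ∈ {−4, ..., 4}, then test f_x and f at those candidates.
  x = -4: f_y(-4, y) = -3*y**2 + 4*y - 46; no integer root y with |y| ≤ 4.
  x = -3: f_y(-3, y) = -3*y**2 + 6*y - 32; no integer root y with |y| ≤ 4.
  x = -2: f_y(-2, y) = -3*y**2 + 8*y - 22; no integer root y with |y| ≤ 4.
  x = -1: f_y(-1, y) = -3*y**2 + 10*y - 16; no integer root y with |y| ≤ 4.
  x = 0: f_y(0, y) = -3*y**2 + 12*y - 14; no integer root y with |y| ≤ 4.
  x = 1: f_y(1, y) = -3*y**2 + 14*y - 16; vanishes at y ∈ {2}. (1, 2): f_x = 0, f = 0 — SINGULAR.
  x = 2: f_y(2, y) = -3*y**2 + 16*y - 22; no integer root y with |y| ≤ 4.
  x = 3: f_y(3, y) = -3*y**2 + 18*y - 32; no integer root y with |y| ≤ 4.
  x = 4: f_y(4, y) = -3*y**2 + 20*y - 46; no integer root y with |y| ≤ 4.
Only singular point on the grid: (1, 2).
Classify: substitute x = 1 + u, y = 2 + v and expand: f = u**3 - 2*u**2*v + u*v**2 - v**3 + v**2.
No constant or linear terms (consistent with a singular point). Quadratic part: v**2. Cubic part: u**3 - 2*u**2*v + u*v**2 - v**3.
The quadratic part v**2 is a perfect square, so there is a single (double) tangent line v = 0, i.e. y = 2. Restricting the cubic part to that line (v = 0) leaves u**3 ≠ 0, so f is not divisible by v and the branch is v² ≈ -u**3 to lowest order — this is a cusp.
Classification: cusp.
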